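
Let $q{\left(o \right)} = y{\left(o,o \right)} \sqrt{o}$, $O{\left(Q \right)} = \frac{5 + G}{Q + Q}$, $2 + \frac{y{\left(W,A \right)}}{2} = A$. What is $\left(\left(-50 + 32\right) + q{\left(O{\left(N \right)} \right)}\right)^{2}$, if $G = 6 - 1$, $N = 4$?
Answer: $\frac{5229}{16} + 27 \sqrt{5} \approx 387.19$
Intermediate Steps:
$y{\left(W,A \right)} = -4 + 2 A$
$G = 5$ ($G = 6 - 1 = 5$)
$O{\left(Q \right)} = \frac{5}{Q}$ ($O{\left(Q \right)} = \frac{5 + 5}{Q + Q} = \frac{10}{2 Q} = 10 \frac{1}{2 Q} = \frac{5}{Q}$)
$q{\left(o \right)} = \sqrt{o} \left(-4 + 2 o\right)$ ($q{\left(o \right)} = \left(-4 + 2 o\right) \sqrt{o} = \sqrt{o} \left(-4 + 2 o\right)$)
$\left(\left(-50 + 32\right) + q{\left(O{\left(N \right)} \right)}\right)^{2} = \left(\left(-50 + 32\right) + 2 \sqrt{\frac{5}{4}} \left(-2 + \frac{5}{4}\right)\right)^{2} = \left(-18 + 2 \sqrt{5 \cdot \frac{1}{4}} \left(-2 + 5 \cdot \frac{1}{4}\right)\right)^{2} = \left(-18 + 2 \sqrt{\frac{5}{4}} \left(-2 + \frac{5}{4}\right)\right)^{2} = \left(-18 + 2 \frac{\sqrt{5}}{2} \left(- \frac{3}{4}\right)\right)^{2} = \left(-18 - \frac{3 \sqrt{5}}{4}\right)^{2}$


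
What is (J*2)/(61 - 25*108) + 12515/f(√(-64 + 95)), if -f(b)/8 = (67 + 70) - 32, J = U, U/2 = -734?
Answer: -873167/63336 ≈ -13.786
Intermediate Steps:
U = -1468 (U = 2*(-734) = -1468)
J = -1468
f(b) = -840 (f(b) = -8*((67 + 70) - 32) = -8*(137 - 32) = -8*105 = -840)
(J*2)/(61 - 25*108) + 12515/f(√(-64 + 95)) = (-1468*2)/(61 - 25*108) + 12515/(-840) = -2936/(61 - 2700) + 12515*(-1/840) = -2936/(-2639) - 2503/168 = -2936*(-1/2639) - 2503/168 = 2936/2639 - 2503/168 = -873167/63336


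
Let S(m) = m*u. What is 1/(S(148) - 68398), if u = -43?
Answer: -1/74762 ≈ -1.3376e-5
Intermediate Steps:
S(m) = -43*m (S(m) = m*(-43) = -43*m)
1/(S(148) - 68398) = 1/(-43*148 - 68398) = 1/(-6364 - 68398) = 1/(-74762) = -1/74762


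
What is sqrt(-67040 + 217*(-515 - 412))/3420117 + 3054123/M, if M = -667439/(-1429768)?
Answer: 4366687333464/667439 + I*sqrt(268199)/3420117 ≈ 6.5424e+6 + 0.00015142*I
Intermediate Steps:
M = 667439/1429768 (M = -667439*(-1/1429768) = 667439/1429768 ≈ 0.46682)
sqrt(-67040 + 217*(-515 - 412))/3420117 + 3054123/M = sqrt(-67040 + 217*(-515 - 412))/3420117 + 3054123/(667439/1429768) = sqrt(-67040 + 217*(-927))*(1/3420117) + 3054123*(1429768/667439) = sqrt(-67040 - 201159)*(1/3420117) + 4366687333464/667439 = sqrt(-268199)*(1/3420117) + 4366687333464/667439 = (I*sqrt(268199))*(1/3420117) + 4366687333464/667439 = I*sqrt(268199)/3420117 + 4366687333464/667439 = 4366687333464/667439 + I*sqrt(268199)/3420117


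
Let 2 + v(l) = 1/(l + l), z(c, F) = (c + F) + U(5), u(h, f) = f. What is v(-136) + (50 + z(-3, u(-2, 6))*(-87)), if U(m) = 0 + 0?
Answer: -57937/272 ≈ -213.00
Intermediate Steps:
U(m) = 0
z(c, F) = F + c (z(c, F) = (c + F) + 0 = (F + c) + 0 = F + c)
v(l) = -2 + 1/(2*l) (v(l) = -2 + 1/(l + l) = -2 + 1/(2*l))
v(-136) + (50 + z(-3, u(-2, 6))*(-87)) = (-2 + (½)/(-136)) + (50 + (6 - 3)*(-87)) = (-2 + (½)*(-1/136)) + (50 + 3*(-87)) = (-2 - 1/272) + (50 - 261) = -545/272 - 211 = -57937/272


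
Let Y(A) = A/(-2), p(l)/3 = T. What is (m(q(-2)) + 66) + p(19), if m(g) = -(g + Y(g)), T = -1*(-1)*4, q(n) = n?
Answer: 79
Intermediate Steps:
T = 4 (T = 1*4 = 4)
p(l) = 12 (p(l) = 3*4 = 12)
Y(A) = -A/2 (Y(A) = A*(-½) = -A/2)
m(g) = -g/2 (m(g) = -(g - g/2) = -g/2)
(m(q(-2)) + 66) + p(19) = (-½*(-2) + 66) + 12 = (1 + 66) + 12 = 67 + 12 = 79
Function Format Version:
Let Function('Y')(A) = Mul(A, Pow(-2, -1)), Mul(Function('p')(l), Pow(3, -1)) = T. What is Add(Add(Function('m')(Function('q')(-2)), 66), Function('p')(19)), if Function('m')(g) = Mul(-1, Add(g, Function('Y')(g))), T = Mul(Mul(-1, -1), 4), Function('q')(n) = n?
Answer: 79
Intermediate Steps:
T = 4 (T = Mul(1, 4) = 4)
Function('p')(l) = 12 (Function('p')(l) = Mul(3, 4) = 12)
Function('Y')(A) = Mul(Rational(-1, 2), A) (Function('Y')(A) = Mul(A, Rational(-1, 2)) = Mul(Rational(-1, 2), A))
Function('m')(g) = Mul(Rational(-1, 2), g) (Function('m')(g) = Mul(-1, Add(g, Mul(Rational(-1, 2), g))) = Mul(-1, Mul(Rational(1, 2), g)) = Mul(Rational(-1, 2), g))
Add(Add(Function('m')(Function('q')(-2)), 66), Function('p')(19)) = Add(Add(Mul(Rational(-1, 2), -2), 66), 12) = Add(Add(1, 66), 12) = Add(67, 12) = 79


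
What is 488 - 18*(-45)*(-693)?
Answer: -560842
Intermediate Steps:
488 - 18*(-45)*(-693) = 488 + 810*(-693) = 488 - 561330 = -560842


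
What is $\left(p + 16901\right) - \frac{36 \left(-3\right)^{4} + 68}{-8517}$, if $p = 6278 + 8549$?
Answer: $\frac{270230360}{8517} \approx 31728.0$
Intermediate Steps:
$p = 14827$
$\left(p + 16901\right) - \frac{36 \left(-3\right)^{4} + 68}{-8517} = \left(14827 + 16901\right) - \frac{36 \left(-3\right)^{4} + 68}{-8517} = 31728 - \left(36 \cdot 81 + 68\right) \left(- \frac{1}{8517}\right) = 31728 - \left(2916 + 68\right) \left(- \frac{1}{8517}\right) = 31728 - 2984 \left(- \frac{1}{8517}\right) = 31728 - - \frac{2984}{8517} = 31728 + \frac{2984}{8517} = \frac{270230360}{8517}$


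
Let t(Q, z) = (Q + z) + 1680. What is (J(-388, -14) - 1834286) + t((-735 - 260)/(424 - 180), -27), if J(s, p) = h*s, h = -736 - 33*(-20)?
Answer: -439968375/244 ≈ -1.8031e+6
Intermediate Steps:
h = -76 (h = -736 + 660 = -76)
t(Q, z) = 1680 + Q + z
J(s, p) = -76*s
(J(-388, -14) - 1834286) + t((-735 - 260)/(424 - 180), -27) = (-76*(-388) - 1834286) + (1680 + (-735 - 260)/(424 - 180) - 27) = (29488 - 1834286) + (1680 - 995/244 - 27) = -1804798 + (1680 - 995*1/244 - 27) = -1804798 + (1680 - 995/244 - 27) = -1804798 + 402337/244 = -439968375/244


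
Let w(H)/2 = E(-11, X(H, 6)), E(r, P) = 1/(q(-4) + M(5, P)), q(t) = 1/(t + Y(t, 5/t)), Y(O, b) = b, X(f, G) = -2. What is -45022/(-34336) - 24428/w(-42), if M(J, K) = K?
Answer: 9646210523/360528 ≈ 26756.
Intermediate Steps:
q(t) = 1/(t + 5/t)
E(r, P) = 1/(-4/21 + P) (E(r, P) = 1/(-4/(5 + (-4)**2) + P) = 1/(-4/(5 + 16) + P) = 1/(-4/21 + P))
w(H) = -21/23 (w(H) = 2*(21/(-4 + 21*(-2))) = 2*(21/(-4 - 42)) = 2*(21/(-46)) = 2*(21*(-1/46)) = 2*(-21/46) = -21/23)
-45022/(-34336) - 24428/w(-42) = -45022/(-34336) - 24428/(-21/23) = -45022*(-1/34336) - 24428*(-23/21) = 22511/17168 + 561844/21 = 9646210523/360528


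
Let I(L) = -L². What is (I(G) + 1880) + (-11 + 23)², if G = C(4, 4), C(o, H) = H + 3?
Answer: 1975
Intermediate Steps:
C(o, H) = 3 + H
G = 7 (G = 3 + 4 = 7)
(I(G) + 1880) + (-11 + 23)² = (-1*7² + 1880) + (-11 + 23)² = (-1*49 + 1880) + 12² = (-49 + 1880) + 144 = 1831 + 144 = 1975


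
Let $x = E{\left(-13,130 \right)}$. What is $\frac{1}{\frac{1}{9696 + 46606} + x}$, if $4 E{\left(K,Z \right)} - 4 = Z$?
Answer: $\frac{28151}{943059} \approx 0.029851$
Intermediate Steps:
$E{\left(K,Z \right)} = 1 + \frac{Z}{4}$
$x = \frac{67}{2}$ ($x = 1 + \frac{1}{4} \cdot 130 = 1 + \frac{65}{2} = \frac{67}{2} \approx 33.5$)
$\frac{1}{\frac{1}{9696 + 46606} + x} = \frac{1}{\frac{1}{9696 + 46606} + \frac{67}{2}} = \frac{1}{\frac{1}{56302} + \frac{67}{2}} = \frac{1}{\frac{943059}{28151}} = \frac{28151}{943059}$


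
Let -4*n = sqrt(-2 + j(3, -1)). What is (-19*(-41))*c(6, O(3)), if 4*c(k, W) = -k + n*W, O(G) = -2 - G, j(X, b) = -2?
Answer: -2337/2 + 3895*I/8 ≈ -1168.5 + 486.88*I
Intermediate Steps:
n = -I/2 (n = -sqrt(-2 - 2)/4 = -I/2 ≈ -0.5*I)
c(k, W) = -k/4 - I*W/8 (c(k, W) = (-k + (-I/2)*W)/4 = (-k - I*W/2)/4 = -k/4 - I*W/8)
(-19*(-41))*c(6, O(3)) = (-19*(-41))*(-1/4*6 - I*(-2 - 1*3)/8) = 779*(-3/2 - I*(-2 - 3)/8) = 779*(-3/2 - 1/8*I*(-5)) = 779*(-3/2 + 5*I/8) = -2337/2 + 3895*I/8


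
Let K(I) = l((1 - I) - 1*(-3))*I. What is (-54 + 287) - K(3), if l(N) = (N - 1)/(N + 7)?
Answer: 233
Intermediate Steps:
l(N) = (-1 + N)/(7 + N)
K(I) = I*(3 - I)/(11 - I) (K(I) = ((-1 + ((1 - I) - 1*(-3)))/(7 + ((1 - I) - 1*(-3))))*I = ((-1 + ((1 - I) + 3))/(7 + ((1 - I) + 3)))*I = ((-1 + (4 - I))/(7 + (4 - I)))*I = ((3 - I)/(11 - I))*I = I*(3 - I)/(11 - I))
(-54 + 287) - K(3) = (-54 + 287) - 3*(-3 + 3)/(-11 + 3) = 233 - 3*0/(-8) = 233 - 3*(-1)*0/8 = 233 - 1*0 = 233 + 0 = 233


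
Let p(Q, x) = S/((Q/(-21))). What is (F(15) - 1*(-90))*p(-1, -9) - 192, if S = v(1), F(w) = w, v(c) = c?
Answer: 2013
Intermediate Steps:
S = 1
p(Q, x) = -21/Q (p(Q, x) = 1/(Q/(-21)) = 1/(Q*(-1/21)) = 1/(-Q/21) = 1*(-21/Q) = -21/Q)
(F(15) - 1*(-90))*p(-1, -9) - 192 = (15 - 1*(-90))*(-21/(-1)) - 192 = (15 + 90)*(-21*(-1)) - 192 = 105*21 - 192 = 2205 - 192 = 2013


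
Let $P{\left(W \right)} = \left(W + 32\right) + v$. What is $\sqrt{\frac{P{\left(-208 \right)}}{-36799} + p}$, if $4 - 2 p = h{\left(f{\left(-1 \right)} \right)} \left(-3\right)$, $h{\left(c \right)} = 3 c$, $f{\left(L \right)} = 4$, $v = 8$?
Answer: $\frac{2 \sqrt{138211787}}{5257} \approx 4.4726$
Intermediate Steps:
$P{\left(W \right)} = 40 + W$ ($P{\left(W \right)} = \left(W + 32\right) + 8 = \left(32 + W\right) + 8 = 40 + W$)
$p = 20$ ($p = 2 - \frac{3 \cdot 4 \left(-3\right)}{2} = 2 - \frac{12 \left(-3\right)}{2} = 2 - -18 = 2 + 18 = 20$)
$\sqrt{\frac{P{\left(-208 \right)}}{-36799} + p} = \sqrt{\frac{40 - 208}{-36799} + 20} = \sqrt{\left(-168\right) \left(- \frac{1}{36799}\right) + 20} = \sqrt{\frac{24}{5257} + 20} = \sqrt{\frac{105164}{5257}} = \frac{2 \sqrt{138211787}}{5257}$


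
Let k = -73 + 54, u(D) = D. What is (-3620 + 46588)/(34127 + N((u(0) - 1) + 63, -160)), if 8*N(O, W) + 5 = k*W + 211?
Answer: 171872/138131 ≈ 1.2443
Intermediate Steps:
k = -19
N(O, W) = 103/4 - 19*W/8 (N(O, W) = -5/8 + (-19*W + 211)/8 = -5/8 + (211 - 19*W)/8 = -5/8 + (211/8 - 19*W/8) = 103/4 - 19*W/8)
(-3620 + 46588)/(34127 + N((u(0) - 1) + 63, -160)) = (-3620 + 46588)/(34127 + (103/4 - 19/8*(-160))) = 42968/(34127 + (103/4 + 380)) = 42968/(34127 + 1623/4) = 42968/(138131/4) = 42968*(4/138131) = 171872/138131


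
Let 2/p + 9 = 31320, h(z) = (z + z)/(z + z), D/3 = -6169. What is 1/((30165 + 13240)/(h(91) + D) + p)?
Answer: -579441366/1359016943 ≈ -0.42637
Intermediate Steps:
D = -18507 (D = 3*(-6169) = -18507)
h(z) = 1 (h(z) = (2*z)/((2*z)) = (2*z)*(1/(2*z)) = 1)
p = 2/31311 (p = 2/(-9 + 31320) = 2/31311 ≈ 6.3875e-5)
1/((30165 + 13240)/(h(91) + D) + p) = 1/((30165 + 13240)/(1 - 18507) + 2/31311) = 1/(43405/(-18506) + 2/31311) = 1/(43405*(-1/18506) + 2/31311) = 1/(-43405/18506 + 2/31311) = 1/(-1359016943/579441366) = -579441366/1359016943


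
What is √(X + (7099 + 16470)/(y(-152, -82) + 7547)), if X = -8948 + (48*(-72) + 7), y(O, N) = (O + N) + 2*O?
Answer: 14*I*√3106381791/7009 ≈ 111.33*I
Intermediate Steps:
y(O, N) = N + 3*O (y(O, N) = (N + O) + 2*O = N + 3*O)
X = -12397 (X = -8948 + (-3456 + 7) = -8948 - 3449 = -12397)
√(X + (7099 + 16470)/(y(-152, -82) + 7547)) = √(-12397 + (7099 + 16470)/((-82 + 3*(-152)) + 7547)) = √(-12397 + 23569/((-82 - 456) + 7547)) = √(-12397 + 23569/(-538 + 7547)) = √(-12397 + 23569/7009) = √(-86867004/7009) = 14*I*√3106381791/7009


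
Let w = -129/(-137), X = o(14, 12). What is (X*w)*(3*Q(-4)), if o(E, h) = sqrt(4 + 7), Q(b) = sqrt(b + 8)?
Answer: 774*sqrt(11)/137 ≈ 18.738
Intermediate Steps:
Q(b) = sqrt(8 + b)
o(E, h) = sqrt(11)
X = sqrt(11) ≈ 3.3166
w = 129/137 (w = -129*(-1/137) = 129/137 ≈ 0.94161)
(X*w)*(3*Q(-4)) = (sqrt(11)*(129/137))*(3*sqrt(8 - 4)) = (129*sqrt(11)/137)*(3*sqrt(4)) = (129*sqrt(11)/137)*(3*2) = (129*sqrt(11)/137)*6 = 774*sqrt(11)/137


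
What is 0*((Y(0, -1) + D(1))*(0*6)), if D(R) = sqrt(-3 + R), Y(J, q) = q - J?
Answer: 0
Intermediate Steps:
0*((Y(0, -1) + D(1))*(0*6)) = 0*(((-1 - 1*0) + sqrt(-3 + 1))*(0*6)) = 0*(((-1 + 0) + sqrt(-2))*0) = 0*((-1 + I*sqrt(2))*0) = 0*0 = 0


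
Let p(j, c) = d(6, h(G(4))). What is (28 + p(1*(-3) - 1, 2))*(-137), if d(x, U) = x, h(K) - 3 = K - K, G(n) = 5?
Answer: -4658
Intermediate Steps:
h(K) = 3 (h(K) = 3 + (K - K) = 3 + 0 = 3)
p(j, c) = 6
(28 + p(1*(-3) - 1, 2))*(-137) = (28 + 6)*(-137) = 34*(-137) = -4658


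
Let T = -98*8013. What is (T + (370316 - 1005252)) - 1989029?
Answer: -3409239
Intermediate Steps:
T = -785274
(T + (370316 - 1005252)) - 1989029 = (-785274 + (370316 - 1005252)) - 1989029 = (-785274 - 634936) - 1989029 = -1420210 - 1989029 = -3409239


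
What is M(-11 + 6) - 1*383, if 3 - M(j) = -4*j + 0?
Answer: -400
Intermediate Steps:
M(j) = 3 + 4*j (M(j) = 3 - (-4*j + 0) = 3 - (-4)*j = 3 + 4*j)
M(-11 + 6) - 1*383 = (3 + 4*(-11 + 6)) - 1*383 = (3 + 4*(-5)) - 383 = (3 - 20) - 383 = -17 - 383 = -400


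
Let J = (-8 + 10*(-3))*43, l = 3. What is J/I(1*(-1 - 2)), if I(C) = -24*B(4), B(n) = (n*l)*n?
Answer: 817/576 ≈ 1.4184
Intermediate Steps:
B(n) = 3*n² (B(n) = (n*3)*n = (3*n)*n = 3*n²)
I(C) = -1152 (I(C) = -72*4² = -72*16 = -24*48 = -1152)
J = -1634 (J = (-8 - 30)*43 = -38*43 = -1634)
J/I(1*(-1 - 2)) = -1634/(-1152) = -1634*(-1/1152) = 817/576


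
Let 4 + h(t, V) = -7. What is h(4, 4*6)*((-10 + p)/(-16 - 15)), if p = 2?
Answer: -88/31 ≈ -2.8387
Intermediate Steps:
h(t, V) = -11 (h(t, V) = -4 - 7 = -11)
h(4, 4*6)*((-10 + p)/(-16 - 15)) = -11*(-10 + 2)/(-16 - 15) = -(-88)/(-31) = -(-88)*(-1)/31 = -11*8/31 = -88/31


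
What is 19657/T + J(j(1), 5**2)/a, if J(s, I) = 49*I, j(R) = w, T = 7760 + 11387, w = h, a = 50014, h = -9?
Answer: 1006580273/957618058 ≈ 1.0511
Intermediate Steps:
w = -9
T = 19147
j(R) = -9
19657/T + J(j(1), 5**2)/a = 19657/19147 + (49*5**2)/50014 = 19657*(1/19147) + (49*25)*(1/50014) = 19657/19147 + 1225*(1/50014) = 19657/19147 + 1225/50014 = 1006580273/957618058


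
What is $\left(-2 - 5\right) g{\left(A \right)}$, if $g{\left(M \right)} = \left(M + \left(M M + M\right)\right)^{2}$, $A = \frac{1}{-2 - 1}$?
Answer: $- \frac{175}{81} \approx -2.1605$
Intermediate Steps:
$A = - \frac{1}{3}$ ($A = \frac{1}{-3} = - \frac{1}{3} \approx -0.33333$)
$g{\left(M \right)} = \left(M^{2} + 2 M\right)^{2}$ ($g{\left(M \right)} = \left(M + \left(M^{2} + M\right)\right)^{2} = \left(M + \left(M + M^{2}\right)\right)^{2} = \left(M^{2} + 2 M\right)^{2}$)
$\left(-2 - 5\right) g{\left(A \right)} = \left(-2 - 5\right) \left(- \frac{1}{3}\right)^{2} \left(2 - \frac{1}{3}\right)^{2} = - 7 \frac{\left(\frac{5}{3}\right)^{2}}{9} = - 7 \cdot \frac{1}{9} \cdot \frac{25}{9} = \left(-7\right) \frac{25}{81} = - \frac{175}{81}$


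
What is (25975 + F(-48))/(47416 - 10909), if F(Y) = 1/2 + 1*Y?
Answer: 17285/24338 ≈ 0.71021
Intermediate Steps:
F(Y) = ½ + Y
(25975 + F(-48))/(47416 - 10909) = (25975 + (½ - 48))/(47416 - 10909) = (25975 - 95/2)/36507 = (51855/2)*(1/36507) = 17285/24338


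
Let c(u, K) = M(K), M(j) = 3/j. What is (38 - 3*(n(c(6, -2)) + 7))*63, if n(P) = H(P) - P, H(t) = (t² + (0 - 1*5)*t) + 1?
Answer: -4977/4 ≈ -1244.3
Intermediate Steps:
c(u, K) = 3/K
H(t) = 1 + t² - 5*t (H(t) = (t² + (0 - 5)*t) + 1 = (t² - 5*t) + 1 = 1 + t² - 5*t)
n(P) = 1 + P² - 6*P (n(P) = (1 + P² - 5*P) - P = 1 + P² - 6*P)
(38 - 3*(n(c(6, -2)) + 7))*63 = (38 - 3*((1 + (3/(-2))² - 18/(-2)) + 7))*63 = (38 - 3*((1 + (3*(-½))² - 18*(-1)/2) + 7))*63 = (38 - 3*((1 + (-3/2)² - 6*(-3/2)) + 7))*63 = (38 - 3*((1 + 9/4 + 9) + 7))*63 = (38 - 3*(49/4 + 7))*63 = (38 - 3*77/4)*63 = (38 - 231/4)*63 = -79/4*63 = -4977/4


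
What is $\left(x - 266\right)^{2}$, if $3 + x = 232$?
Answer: $1369$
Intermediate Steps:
$x = 229$ ($x = -3 + 232 = 229$)
$\left(x - 266\right)^{2} = \left(229 - 266\right)^{2} = \left(-37\right)^{2} = 1369$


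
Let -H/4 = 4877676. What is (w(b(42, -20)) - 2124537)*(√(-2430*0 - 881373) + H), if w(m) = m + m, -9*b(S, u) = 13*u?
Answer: 41450085258928 - 19120313*I*√881373/9 ≈ 4.145e+13 - 1.9945e+9*I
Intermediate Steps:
H = -19510704 (H = -4*4877676 = -19510704)
b(S, u) = -13*u/9
w(m) = 2*m
(w(b(42, -20)) - 2124537)*(√(-2430*0 - 881373) + H) = (2*(-13/9*(-20)) - 2124537)*(√(-2430*0 - 881373) - 19510704) = (2*(260/9) - 2124537)*(√(0 - 881373) - 19510704) = (520/9 - 2124537)*(√(-881373) - 19510704) = -19120313*(I*√881373 - 19510704)/9 = -19120313*(-19510704 + I*√881373)/9 = 41450085258928 - 19120313*I*√881373/9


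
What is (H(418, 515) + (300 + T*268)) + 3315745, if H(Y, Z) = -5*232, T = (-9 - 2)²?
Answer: 3347313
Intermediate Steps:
T = 121 (T = (-11)² = 121)
H(Y, Z) = -1160
(H(418, 515) + (300 + T*268)) + 3315745 = (-1160 + (300 + 121*268)) + 3315745 = (-1160 + (300 + 32428)) + 3315745 = (-1160 + 32728) + 3315745 = 31568 + 3315745 = 3347313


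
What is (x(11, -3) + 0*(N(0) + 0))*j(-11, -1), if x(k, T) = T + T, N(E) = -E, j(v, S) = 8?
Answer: -48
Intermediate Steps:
x(k, T) = 2*T
(x(11, -3) + 0*(N(0) + 0))*j(-11, -1) = (2*(-3) + 0*(-1*0 + 0))*8 = (-6 + 0*(0 + 0))*8 = (-6 + 0*0)*8 = (-6 + 0)*8 = -6*8 = -48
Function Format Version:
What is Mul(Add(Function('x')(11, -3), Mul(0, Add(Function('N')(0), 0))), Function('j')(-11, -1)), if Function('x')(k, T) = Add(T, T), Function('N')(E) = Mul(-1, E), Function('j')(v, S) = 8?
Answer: -48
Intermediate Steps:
Function('x')(k, T) = Mul(2, T)
Mul(Add(Function('x')(11, -3), Mul(0, Add(Function('N')(0), 0))), Function('j')(-11, -1)) = Mul(Add(Mul(2, -3), Mul(0, Add(Mul(-1, 0), 0))), 8) = Mul(Add(-6, Mul(0, Add(0, 0))), 8) = Mul(Add(-6, Mul(0, 0)), 8) = Mul(Add(-6, 0), 8) = Mul(-6, 8) = -48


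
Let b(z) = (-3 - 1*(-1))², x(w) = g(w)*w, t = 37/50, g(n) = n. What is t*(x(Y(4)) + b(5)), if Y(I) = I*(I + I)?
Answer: 19018/25 ≈ 760.72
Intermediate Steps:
Y(I) = 2*I² (Y(I) = I*(2*I) = 2*I²)
t = 37/50 (t = 37*(1/50) = 37/50 ≈ 0.74000)
x(w) = w² (x(w) = w*w = w²)
b(z) = 4 (b(z) = (-3 + 1)² = (-2)² = 4)
t*(x(Y(4)) + b(5)) = 37*((2*4²)² + 4)/50 = 37*((2*16)² + 4)/50 = 37*(32² + 4)/50 = 37*(1024 + 4)/50 = (37/50)*1028 = 19018/25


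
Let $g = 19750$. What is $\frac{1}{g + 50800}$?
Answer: $\frac{1}{70550} \approx 1.4174 \cdot 10^{-5}$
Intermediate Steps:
$\frac{1}{g + 50800} = \frac{1}{19750 + 50800} = \frac{1}{70550}$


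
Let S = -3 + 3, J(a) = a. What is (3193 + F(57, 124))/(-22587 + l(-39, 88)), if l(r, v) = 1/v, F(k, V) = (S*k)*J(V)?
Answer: -280984/1987655 ≈ -0.14136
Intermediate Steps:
S = 0
F(k, V) = 0 (F(k, V) = (0*k)*V = 0*V = 0)
(3193 + F(57, 124))/(-22587 + l(-39, 88)) = (3193 + 0)/(-22587 + 1/88) = 3193/(-22587 + 1/88) = 3193/(-1987655/88) = 3193*(-88/1987655) = -280984/1987655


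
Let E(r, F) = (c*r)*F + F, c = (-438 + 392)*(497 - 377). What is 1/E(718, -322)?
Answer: 1/1276201598 ≈ 7.8357e-10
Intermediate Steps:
c = -5520 (c = -46*120 = -5520)
E(r, F) = F - 5520*F*r (E(r, F) = (-5520*r)*F + F = -5520*F*r + F = F - 5520*F*r)
1/E(718, -322) = 1/(-322*(1 - 5520*718)) = 1/(-322*(1 - 3963360)) = 1/(-322*(-3963359)) = 1/1276201598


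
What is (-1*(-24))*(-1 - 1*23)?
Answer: -576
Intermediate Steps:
(-1*(-24))*(-1 - 1*23) = 24*(-1 - 23) = 24*(-24) = -576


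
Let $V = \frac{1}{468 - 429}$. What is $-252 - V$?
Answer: $- \frac{9829}{39} \approx -252.03$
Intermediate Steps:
$V = \frac{1}{39} \approx 0.025641$
$-252 - V = -252 - \frac{1}{39} = - \frac{9829}{39}$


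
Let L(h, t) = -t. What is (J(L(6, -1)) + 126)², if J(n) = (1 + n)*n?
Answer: 16384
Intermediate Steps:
J(n) = n*(1 + n)
(J(L(6, -1)) + 126)² = ((-1*(-1))*(1 - 1*(-1)) + 126)² = (1*(1 + 1) + 126)² = (1*2 + 126)² = (2 + 126)² = 128² = 16384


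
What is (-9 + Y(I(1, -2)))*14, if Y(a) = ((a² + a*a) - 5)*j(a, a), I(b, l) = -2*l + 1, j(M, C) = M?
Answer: 3024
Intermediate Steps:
I(b, l) = 1 - 2*l
Y(a) = a*(-5 + 2*a²) (Y(a) = ((a² + a*a) - 5)*a = ((a² + a²) - 5)*a = (2*a² - 5)*a = (-5 + 2*a²)*a = a*(-5 + 2*a²))
(-9 + Y(I(1, -2)))*14 = (-9 + (1 - 2*(-2))*(-5 + 2*(1 - 2*(-2))²))*14 = (-9 + (1 + 4)*(-5 + 2*(1 + 4)²))*14 = (-9 + 5*(-5 + 2*5²))*14 = (-9 + 5*(-5 + 2*25))*14 = (-9 + 5*(-5 + 50))*14 = (-9 + 5*45)*14 = (-9 + 225)*14 = 216*14 = 3024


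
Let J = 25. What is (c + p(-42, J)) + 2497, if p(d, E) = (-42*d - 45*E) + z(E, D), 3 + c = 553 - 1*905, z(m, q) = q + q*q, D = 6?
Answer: 2823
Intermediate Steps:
z(m, q) = q + q²
c = -355 (c = -3 + (553 - 1*905) = -3 + (553 - 905) = -3 - 352 = -355)
p(d, E) = 42 - 45*E - 42*d (p(d, E) = (-42*d - 45*E) + 6*(1 + 6) = (-45*E - 42*d) + 6*7 = (-45*E - 42*d) + 42 = 42 - 45*E - 42*d)
(c + p(-42, J)) + 2497 = (-355 + (42 - 45*25 - 42*(-42))) + 2497 = (-355 + (42 - 1125 + 1764)) + 2497 = (-355 + 681) + 2497 = 326 + 2497 = 2823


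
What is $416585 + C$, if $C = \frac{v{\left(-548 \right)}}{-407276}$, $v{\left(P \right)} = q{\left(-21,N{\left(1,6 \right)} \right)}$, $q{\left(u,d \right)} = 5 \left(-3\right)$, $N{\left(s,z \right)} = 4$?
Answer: $\frac{169665072475}{407276} \approx 4.1659 \cdot 10^{5}$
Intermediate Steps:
$q{\left(u,d \right)} = -15$
$v{\left(P \right)} = -15$
$C = \frac{15}{407276}$ ($C = - \frac{15}{-407276} = \left(-15\right) \left(- \frac{1}{407276}\right) = \frac{15}{407276} \approx 3.683 \cdot 10^{-5}$)
$416585 + C = 416585 + \frac{15}{407276} = \frac{169665072475}{407276}$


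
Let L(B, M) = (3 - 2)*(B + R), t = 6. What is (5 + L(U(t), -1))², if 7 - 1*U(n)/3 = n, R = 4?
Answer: 144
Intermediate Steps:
U(n) = 21 - 3*n
L(B, M) = 4 + B (L(B, M) = (3 - 2)*(B + 4) = 1*(4 + B) = 4 + B)
(5 + L(U(t), -1))² = (5 + (4 + (21 - 3*6)))² = (5 + (4 + (21 - 18)))² = (5 + (4 + 3))² = (5 + 7)² = 12² = 144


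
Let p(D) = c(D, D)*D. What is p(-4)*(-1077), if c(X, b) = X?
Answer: -17232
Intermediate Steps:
p(D) = D² (p(D) = D*D = D²)
p(-4)*(-1077) = (-4)²*(-1077) = 16*(-1077) = -17232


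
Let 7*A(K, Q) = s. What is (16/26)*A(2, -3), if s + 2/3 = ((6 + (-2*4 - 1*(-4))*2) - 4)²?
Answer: 848/273 ≈ 3.1062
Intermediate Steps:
s = 106/3 (s = -⅔ + ((6 + (-2*4 - 1*(-4))*2) - 4)² = -⅔ + ((6 + (-8 + 4)*2) - 4)² = -⅔ + ((6 - 4*2) - 4)² = -⅔ + ((6 - 8) - 4)² = -⅔ + (-2 - 4)² = -⅔ + (-6)² = -⅔ + 36 = 106/3 ≈ 35.333)
A(K, Q) = 106/21 (A(K, Q) = (⅐)*(106/3) = 106/21)
(16/26)*A(2, -3) = (16/26)*(106/21) = (16*(1/26))*(106/21) = (8/13)*(106/21) = 848/273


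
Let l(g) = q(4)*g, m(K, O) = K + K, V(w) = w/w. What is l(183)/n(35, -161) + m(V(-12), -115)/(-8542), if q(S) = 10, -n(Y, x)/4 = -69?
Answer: 1302609/196466 ≈ 6.6302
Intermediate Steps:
n(Y, x) = 276 (n(Y, x) = -4*(-69) = 276)
V(w) = 1
m(K, O) = 2*K
l(g) = 10*g
l(183)/n(35, -161) + m(V(-12), -115)/(-8542) = (10*183)/276 + (2*1)/(-8542) = 1830*(1/276) + 2*(-1/8542) = 305/46 - 1/4271 = 1302609/196466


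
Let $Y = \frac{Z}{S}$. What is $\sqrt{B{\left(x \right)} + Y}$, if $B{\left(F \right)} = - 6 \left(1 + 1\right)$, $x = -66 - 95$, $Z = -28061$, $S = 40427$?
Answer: $\frac{i \sqrt{20746529995}}{40427} \approx 3.5629 i$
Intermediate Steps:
$Y = - \frac{28061}{40427} \approx -0.69412$
$x = -161$
$B{\left(F \right)} = -12$ ($B{\left(F \right)} = \left(-6\right) 2 = -12$)
$\sqrt{B{\left(x \right)} + Y} = \sqrt{-12 - \frac{28061}{40427}} = \sqrt{- \frac{513185}{40427}} = \frac{i \sqrt{20746529995}}{40427}$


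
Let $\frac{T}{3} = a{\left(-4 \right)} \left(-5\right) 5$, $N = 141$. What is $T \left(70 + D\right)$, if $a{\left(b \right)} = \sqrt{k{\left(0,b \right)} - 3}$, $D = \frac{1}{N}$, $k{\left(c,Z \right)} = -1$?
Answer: $- \frac{493550 i}{47} \approx - 10501.0 i$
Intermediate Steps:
$D = \frac{1}{141} \approx 0.0070922$
$a{\left(b \right)} = 2 i$ ($a{\left(b \right)} = \sqrt{-1 - 3} = \sqrt{-4} = 2 i$)
$T = - 150 i$ ($T = 3 \cdot 2 i \left(-5\right) 5 = 3 - 10 i 5 = 3 \left(- 50 i\right) = - 150 i \approx - 150.0 i$)
$T \left(70 + D\right) = - 150 i \left(70 + \frac{1}{141}\right) = - 150 i \frac{9871}{141} = - \frac{493550 i}{47}$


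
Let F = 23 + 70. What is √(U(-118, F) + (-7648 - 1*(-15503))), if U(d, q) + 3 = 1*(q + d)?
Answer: √7827 ≈ 88.470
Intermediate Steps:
F = 93
U(d, q) = -3 + d + q (U(d, q) = -3 + 1*(q + d) = -3 + 1*(d + q) = -3 + (d + q) = -3 + d + q)
√(U(-118, F) + (-7648 - 1*(-15503))) = √((-3 - 118 + 93) + (-7648 - 1*(-15503))) = √(-28 + (-7648 + 15503)) = √(-28 + 7855) = √7827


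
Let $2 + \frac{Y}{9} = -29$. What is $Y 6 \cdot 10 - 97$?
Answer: $-16837$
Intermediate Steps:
$Y = -279$ ($Y = -18 + 9 \left(-29\right) = -18 - 261 = -279$)
$Y 6 \cdot 10 - 97 = - 279 \cdot 6 \cdot 10 - 97 = \left(-279\right) 60 - 97 = -16740 - 97 = -16837$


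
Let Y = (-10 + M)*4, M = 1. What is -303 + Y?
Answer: -339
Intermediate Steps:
Y = -36 (Y = (-10 + 1)*4 = -9*4 = -36)
-303 + Y = -303 - 36 = -339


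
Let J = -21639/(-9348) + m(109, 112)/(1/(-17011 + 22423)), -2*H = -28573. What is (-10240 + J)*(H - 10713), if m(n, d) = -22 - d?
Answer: -16378413651985/6232 ≈ -2.6281e+9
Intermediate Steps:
H = 28573/2 (H = -½*(-28573) = 28573/2 ≈ 14287.)
J = -2259740915/3116 (J = -21639/(-9348) + (-22 - 1*112)/(1/(-17011 + 22423)) = -21639*(-1/9348) + (-22 - 112)/(1/5412) = 7213/3116 - 134/1/5412 = 7213/3116 - 134*5412 = 7213/3116 - 725208 = -2259740915/3116 ≈ -7.2521e+5)
(-10240 + J)*(H - 10713) = (-10240 - 2259740915/3116)*(28573/2 - 10713) = -2291648755/3116*7147/2 = -16378413651985/6232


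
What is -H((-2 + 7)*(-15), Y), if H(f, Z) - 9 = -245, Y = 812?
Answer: 236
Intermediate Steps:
H(f, Z) = -236 (H(f, Z) = 9 - 245 = -236)
-H((-2 + 7)*(-15), Y) = -1*(-236) = 236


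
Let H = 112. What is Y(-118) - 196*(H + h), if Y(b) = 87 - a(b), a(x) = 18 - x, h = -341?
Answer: 44835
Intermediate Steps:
Y(b) = 69 + b (Y(b) = 87 - (18 - b) = 87 + (-18 + b) = 69 + b)
Y(-118) - 196*(H + h) = (69 - 118) - 196*(112 - 341) = -49 - 196*(-229) = -49 - 1*(-44884) = -49 + 44884 = 44835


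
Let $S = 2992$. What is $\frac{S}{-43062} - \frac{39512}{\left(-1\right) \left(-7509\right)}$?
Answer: $- \frac{287322112}{53892093} \approx -5.3314$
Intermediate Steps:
$\frac{S}{-43062} - \frac{39512}{\left(-1\right) \left(-7509\right)} = \frac{2992}{-43062} - \frac{39512}{\left(-1\right) \left(-7509\right)} = 2992 \left(- \frac{1}{43062}\right) - \frac{39512}{7509} = - \frac{1496}{21531} - \frac{39512}{7509} = - \frac{287322112}{53892093}$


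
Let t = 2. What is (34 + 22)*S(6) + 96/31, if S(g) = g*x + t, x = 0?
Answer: 3568/31 ≈ 115.10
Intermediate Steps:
S(g) = 2 (S(g) = g*0 + 2 = 0 + 2 = 2)
(34 + 22)*S(6) + 96/31 = (34 + 22)*2 + 96/31 = 56*2 + 96*(1/31) = 112 + 96/31 = 3568/31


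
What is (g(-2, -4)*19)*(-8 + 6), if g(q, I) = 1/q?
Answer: 19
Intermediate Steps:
(g(-2, -4)*19)*(-8 + 6) = (19/(-2))*(-8 + 6) = -½*19*(-2) = -19/2*(-2) = 19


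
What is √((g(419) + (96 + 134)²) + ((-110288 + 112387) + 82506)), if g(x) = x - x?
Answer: √137505 ≈ 370.82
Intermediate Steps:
g(x) = 0
√((g(419) + (96 + 134)²) + ((-110288 + 112387) + 82506)) = √((0 + (96 + 134)²) + ((-110288 + 112387) + 82506)) = √((0 + 230²) + (2099 + 82506)) = √((0 + 52900) + 84605) = √(52900 + 84605) = √137505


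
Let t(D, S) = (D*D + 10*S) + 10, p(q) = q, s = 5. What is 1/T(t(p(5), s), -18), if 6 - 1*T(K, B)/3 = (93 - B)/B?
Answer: 2/73 ≈ 0.027397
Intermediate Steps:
t(D, S) = 10 + D² + 10*S (t(D, S) = (D² + 10*S) + 10 = 10 + D² + 10*S)
T(K, B) = 18 - 3*(93 - B)/B
1/T(t(p(5), s), -18) = 1/(21 - 279/(-18)) = 1/(21 - 279*(-1/18)) = 1/(21 + 31/2) = 1/(73/2) = 2/73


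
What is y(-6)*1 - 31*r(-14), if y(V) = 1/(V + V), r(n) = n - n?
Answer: -1/12 ≈ -0.083333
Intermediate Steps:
r(n) = 0
y(V) = 1/(2*V)
y(-6)*1 - 31*r(-14) = ((½)/(-6))*1 - 31*0 = ((½)*(-⅙))*1 + 0 = -1/12*1 + 0 = -1/12 + 0 = -1/12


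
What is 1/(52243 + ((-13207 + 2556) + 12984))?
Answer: 1/54576 ≈ 1.8323e-5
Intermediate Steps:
1/(52243 + ((-13207 + 2556) + 12984)) = 1/(52243 + (-10651 + 12984)) = 1/(52243 + 2333) = 1/54576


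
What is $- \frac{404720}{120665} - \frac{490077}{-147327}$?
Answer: $- \frac{32736149}{1185147497} \approx -0.027622$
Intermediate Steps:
$- \frac{404720}{120665} - \frac{490077}{-147327} = \left(-404720\right) \frac{1}{120665} - - \frac{163359}{49109} = - \frac{80944}{24133} + \frac{163359}{49109} = - \frac{32736149}{1185147497}$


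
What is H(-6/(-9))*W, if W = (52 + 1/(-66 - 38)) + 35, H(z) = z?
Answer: 9047/156 ≈ 57.994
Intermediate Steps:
W = 9047/104 (W = (52 + 1/(-104)) + 35 = (52 - 1/104) + 35 = 5407/104 + 35 = 9047/104 ≈ 86.990)
H(-6/(-9))*W = -6/(-9)*(9047/104) = -6*(-⅑)*(9047/104) = (⅔)*(9047/104) = 9047/156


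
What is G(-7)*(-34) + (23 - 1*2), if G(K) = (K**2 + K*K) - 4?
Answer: -3175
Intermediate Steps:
G(K) = -4 + 2*K**2 (G(K) = (K**2 + K**2) - 4 = 2*K**2 - 4 = -4 + 2*K**2)
G(-7)*(-34) + (23 - 1*2) = (-4 + 2*(-7)**2)*(-34) + (23 - 1*2) = (-4 + 2*49)*(-34) + (23 - 2) = (-4 + 98)*(-34) + 21 = 94*(-34) + 21 = -3196 + 21 = -3175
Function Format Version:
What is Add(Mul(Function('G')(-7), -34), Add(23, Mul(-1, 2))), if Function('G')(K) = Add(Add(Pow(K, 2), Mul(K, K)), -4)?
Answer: -3175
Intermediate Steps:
Function('G')(K) = Add(-4, Mul(2, Pow(K, 2))) (Function('G')(K) = Add(Add(Pow(K, 2), Pow(K, 2)), -4) = Add(Mul(2, Pow(K, 2)), -4) = Add(-4, Mul(2, Pow(K, 2))))
Add(Mul(Function('G')(-7), -34), Add(23, Mul(-1, 2))) = Add(Mul(Add(-4, Mul(2, Pow(-7, 2))), -34), Add(23, Mul(-1, 2))) = Add(Mul(Add(-4, Mul(2, 49)), -34), Add(23, -2)) = Add(Mul(Add(-4, 98), -34), 21) = Add(Mul(94, -34), 21) = Add(-3196, 21) = -3175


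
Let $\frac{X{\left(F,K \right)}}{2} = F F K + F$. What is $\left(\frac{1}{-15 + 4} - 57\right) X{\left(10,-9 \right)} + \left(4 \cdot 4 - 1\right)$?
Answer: $\frac{1118005}{11} \approx 1.0164 \cdot 10^{5}$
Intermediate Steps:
$X{\left(F,K \right)} = 2 F + 2 K F^{2}$ ($X{\left(F,K \right)} = 2 \left(F F K + F\right) = 2 \left(F^{2} K + F\right) = 2 \left(K F^{2} + F\right) = 2 \left(F + K F^{2}\right) = 2 F + 2 K F^{2}$)
$\left(\frac{1}{-15 + 4} - 57\right) X{\left(10,-9 \right)} + \left(4 \cdot 4 - 1\right) = \left(\frac{1}{-15 + 4} - 57\right) 2 \cdot 10 \left(1 + 10 \left(-9\right)\right) + \left(4 \cdot 4 - 1\right) = \left(\frac{1}{-11} - 57\right) 2 \cdot 10 \left(1 - 90\right) + \left(16 - 1\right) = \left(- \frac{1}{11} - 57\right) 2 \cdot 10 \left(-89\right) + 15 = \left(- \frac{628}{11}\right) \left(-1780\right) + 15 = \frac{1117840}{11} + 15 = \frac{1118005}{11}$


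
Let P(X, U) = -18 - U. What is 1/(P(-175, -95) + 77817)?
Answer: 1/77894 ≈ 1.2838e-5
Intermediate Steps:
1/(P(-175, -95) + 77817) = 1/((-18 - 1*(-95)) + 77817) = 1/((-18 + 95) + 77817) = 1/(77 + 77817) = 1/77894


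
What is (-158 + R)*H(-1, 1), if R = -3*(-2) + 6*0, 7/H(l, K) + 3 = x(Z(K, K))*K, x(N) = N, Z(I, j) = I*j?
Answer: 532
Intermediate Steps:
H(l, K) = 7/(-3 + K³) (H(l, K) = 7/(-3 + (K*K)*K) = 7/(-3 + K²*K) = 7/(-3 + K³))
R = 6 (R = 6 + 0 = 6)
(-158 + R)*H(-1, 1) = (-158 + 6)*(7/(-3 + 1³)) = -1064/(-3 + 1) = -1064/(-2) = -1064*(-1)/2 = -152*(-7/2) = 532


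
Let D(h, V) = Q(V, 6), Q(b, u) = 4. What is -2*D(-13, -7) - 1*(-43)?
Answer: 35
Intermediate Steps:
D(h, V) = 4
-2*D(-13, -7) - 1*(-43) = -2*4 - 1*(-43) = -8 + 43 = 35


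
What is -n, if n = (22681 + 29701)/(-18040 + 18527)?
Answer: -52382/487 ≈ -107.56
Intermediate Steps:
n = 52382/487 ≈ 107.56
-n = -1*52382/487 = -52382/487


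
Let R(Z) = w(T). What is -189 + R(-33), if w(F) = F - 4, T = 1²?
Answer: -192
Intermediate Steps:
T = 1
w(F) = -4 + F
R(Z) = -3 (R(Z) = -4 + 1 = -3)
-189 + R(-33) = -189 - 3 = -192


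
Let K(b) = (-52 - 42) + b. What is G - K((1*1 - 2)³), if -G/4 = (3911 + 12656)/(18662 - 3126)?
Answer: 352413/3884 ≈ 90.734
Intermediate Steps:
K(b) = -94 + b
G = -16567/3884 (G = -4*(3911 + 12656)/(18662 - 3126) = -66268/15536 = -4*16567/15536 = -16567/3884 ≈ -4.2654)
G - K((1*1 - 2)³) = -16567/3884 - (-94 + (1*1 - 2)³) = -16567/3884 - (-94 + (1 - 2)³) = -16567/3884 - (-94 + (-1)³) = -16567/3884 - (-94 - 1) = -16567/3884 - 1*(-95) = -16567/3884 + 95 = 352413/3884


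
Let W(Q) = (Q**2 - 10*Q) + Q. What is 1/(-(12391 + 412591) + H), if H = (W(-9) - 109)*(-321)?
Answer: -1/441995 ≈ -2.2625e-6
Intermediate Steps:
W(Q) = Q**2 - 9*Q
H = -17013 (H = (-9*(-9 - 9) - 109)*(-321) = (-9*(-18) - 109)*(-321) = (162 - 109)*(-321) = 53*(-321) = -17013)
1/(-(12391 + 412591) + H) = 1/(-(12391 + 412591) - 17013) = 1/(-1*424982 - 17013) = 1/(-424982 - 17013) = 1/(-441995) = -1/441995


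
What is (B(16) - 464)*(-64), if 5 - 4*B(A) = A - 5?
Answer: 29792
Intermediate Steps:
B(A) = 5/2 - A/4 (B(A) = 5/4 - (A - 5)/4 = 5/4 - (-5 + A)/4 = 5/4 + (5/4 - A/4) = 5/2 - A/4)
(B(16) - 464)*(-64) = ((5/2 - ¼*16) - 464)*(-64) = ((5/2 - 4) - 464)*(-64) = (-3/2 - 464)*(-64) = -931/2*(-64) = 29792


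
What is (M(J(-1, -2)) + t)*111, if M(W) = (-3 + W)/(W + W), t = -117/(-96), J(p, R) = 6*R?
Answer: 6549/32 ≈ 204.66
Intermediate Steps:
t = 39/32 (t = -117*(-1/96) = 39/32 ≈ 1.2188)
M(W) = (-3 + W)/(2*W) (M(W) = (-3 + W)/((2*W)) = (-3 + W)*(1/(2*W)) = (-3 + W)/(2*W))
(M(J(-1, -2)) + t)*111 = ((-3 + 6*(-2))/(2*((6*(-2)))) + 39/32)*111 = ((½)*(-3 - 12)/(-12) + 39/32)*111 = ((½)*(-1/12)*(-15) + 39/32)*111 = (5/8 + 39/32)*111 = (59/32)*111 = 6549/32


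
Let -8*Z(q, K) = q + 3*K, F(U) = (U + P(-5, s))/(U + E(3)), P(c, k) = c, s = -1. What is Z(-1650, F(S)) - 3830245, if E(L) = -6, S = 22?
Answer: -490245011/128 ≈ -3.8300e+6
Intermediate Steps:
F(U) = (-5 + U)/(-6 + U) (F(U) = (U - 5)/(U - 6) = (-5 + U)/(-6 + U))
Z(q, K) = -3*K/8 - q/8 (Z(q, K) = -(q + 3*K)/8 = -3*K/8 - q/8)
Z(-1650, F(S)) - 3830245 = (-3*(-5 + 22)/(8*(-6 + 22)) - 1/8*(-1650)) - 3830245 = (-3*17/(8*16) + 825/4) - 3830245 = (-3*17/128 + 825/4) - 3830245 = (-3/8*17/16 + 825/4) - 3830245 = (-51/128 + 825/4) - 3830245 = 26349/128 - 3830245 = -490245011/128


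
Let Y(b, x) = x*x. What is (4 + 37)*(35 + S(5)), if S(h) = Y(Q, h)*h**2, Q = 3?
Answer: 27060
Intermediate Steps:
Y(b, x) = x**2
S(h) = h**4 (S(h) = h**2*h**2 = h**4)
(4 + 37)*(35 + S(5)) = (4 + 37)*(35 + 5**4) = 41*(35 + 625) = 41*660 = 27060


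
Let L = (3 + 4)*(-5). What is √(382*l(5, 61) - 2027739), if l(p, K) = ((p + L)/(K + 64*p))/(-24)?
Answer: I*√1177393756206/762 ≈ 1424.0*I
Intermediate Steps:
L = -35 (L = 7*(-5) = -35)
l(p, K) = -(-35 + p)/(24*(K + 64*p)) (l(p, K) = ((p - 35)/(K + 64*p))/(-24) = ((-35 + p)/(K + 64*p))*(-1/24) = -(-35 + p)/(24*(K + 64*p)))
√(382*l(5, 61) - 2027739) = √(382*((35 - 1*5)/(24*(61 + 64*5))) - 2027739) = √(382*((35 - 5)/(24*(61 + 320))) - 2027739) = √(382*((1/24)*30/381) - 2027739) = √(382*((1/24)*(1/381)*30) - 2027739) = √(382*(5/1524) - 2027739) = √(955/762 - 2027739) = √(-1545136163/762) = I*√1177393756206/762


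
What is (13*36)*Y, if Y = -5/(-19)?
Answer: 2340/19 ≈ 123.16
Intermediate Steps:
Y = 5/19 (Y = -5*(-1/19) = 5/19 ≈ 0.26316)
(13*36)*Y = (13*36)*(5/19) = 468*(5/19) = 2340/19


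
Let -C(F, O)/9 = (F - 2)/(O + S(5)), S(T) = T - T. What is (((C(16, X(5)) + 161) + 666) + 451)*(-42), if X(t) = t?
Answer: -263088/5 ≈ -52618.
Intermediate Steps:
S(T) = 0
C(F, O) = -9*(-2 + F)/O (C(F, O) = -9*(F - 2)/(O + 0) = -9*(-2 + F)/O)
(((C(16, X(5)) + 161) + 666) + 451)*(-42) = (((9*(2 - 1*16)/5 + 161) + 666) + 451)*(-42) = (((9*(⅕)*(2 - 16) + 161) + 666) + 451)*(-42) = (((9*(⅕)*(-14) + 161) + 666) + 451)*(-42) = (((-126/5 + 161) + 666) + 451)*(-42) = ((679/5 + 666) + 451)*(-42) = (4009/5 + 451)*(-42) = (6264/5)*(-42) = -263088/5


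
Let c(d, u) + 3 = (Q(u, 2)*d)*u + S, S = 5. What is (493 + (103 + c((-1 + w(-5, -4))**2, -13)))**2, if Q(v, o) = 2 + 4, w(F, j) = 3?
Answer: 81796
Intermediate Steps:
Q(v, o) = 6
c(d, u) = 2 + 6*d*u (c(d, u) = -3 + ((6*d)*u + 5) = -3 + (6*d*u + 5) = -3 + (5 + 6*d*u) = 2 + 6*d*u)
(493 + (103 + c((-1 + w(-5, -4))**2, -13)))**2 = (493 + (103 + (2 + 6*(-1 + 3)**2*(-13))))**2 = (493 + (103 + (2 + 6*2**2*(-13))))**2 = (493 + (103 + (2 + 6*4*(-13))))**2 = (493 + (103 + (2 - 312)))**2 = (493 + (103 - 310))**2 = (493 - 207)**2 = 286**2 = 81796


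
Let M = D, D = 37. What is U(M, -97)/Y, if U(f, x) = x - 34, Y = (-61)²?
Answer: -131/3721 ≈ -0.035206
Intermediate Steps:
M = 37
Y = 3721
U(f, x) = -34 + x
U(M, -97)/Y = (-34 - 97)/3721 = -131*1/3721 = -131/3721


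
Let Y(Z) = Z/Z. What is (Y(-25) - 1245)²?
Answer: 1547536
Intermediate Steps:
Y(Z) = 1
(Y(-25) - 1245)² = (1 - 1245)² = (-1244)² = 1547536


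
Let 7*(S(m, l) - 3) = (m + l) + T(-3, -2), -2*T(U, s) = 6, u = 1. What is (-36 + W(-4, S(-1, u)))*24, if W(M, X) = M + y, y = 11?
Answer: -696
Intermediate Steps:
T(U, s) = -3 (T(U, s) = -½*6 = -3)
S(m, l) = 18/7 + l/7 + m/7 (S(m, l) = 3 + ((m + l) - 3)/7 = 3 + ((l + m) - 3)/7 = 3 + (-3 + l + m)/7 = 3 + (-3/7 + l/7 + m/7) = 18/7 + l/7 + m/7)
W(M, X) = 11 + M (W(M, X) = M + 11 = 11 + M)
(-36 + W(-4, S(-1, u)))*24 = (-36 + (11 - 4))*24 = (-36 + 7)*24 = -29*24 = -696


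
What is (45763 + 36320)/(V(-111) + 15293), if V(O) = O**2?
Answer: 82083/27614 ≈ 2.9725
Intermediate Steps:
(45763 + 36320)/(V(-111) + 15293) = (45763 + 36320)/((-111)**2 + 15293) = 82083/(12321 + 15293) = 82083/27614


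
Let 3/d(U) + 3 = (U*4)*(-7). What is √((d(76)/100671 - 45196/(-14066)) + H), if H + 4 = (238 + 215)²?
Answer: 2*√12976248011385915008329629767/502929597911 ≈ 453.00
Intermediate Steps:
d(U) = 3/(-3 - 28*U) (d(U) = 3/(-3 + (U*4)*(-7)) = 3/(-3 + (4*U)*(-7)) = 3/(-3 - 28*U))
H = 205205 (H = -4 + (238 + 215)² = -4 + 453² = -4 + 205209 = 205205)
√((d(76)/100671 - 45196/(-14066)) + H) = √((-3/(3 + 28*76)/100671 - 45196/(-14066)) + 205205) = √((-3/(3 + 2128)*(1/100671) - 45196*(-1/14066)) + 205205) = √((-3/2131*(1/100671) + 22598/7033) + 205205) = √((-3*1/2131*(1/100671) + 22598/7033) + 205205) = √((-3/2131*1/100671 + 22598/7033) + 205205) = √((-1/71509967 + 22598/7033) + 205205) = √(1615982227233/502929597911 + 205205) = √(103205284121553988/502929597911) = 2*√12976248011385915008329629767/502929597911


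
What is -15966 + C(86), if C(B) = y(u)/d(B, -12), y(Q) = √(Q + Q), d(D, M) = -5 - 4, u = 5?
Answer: -15966 - √10/9 ≈ -15966.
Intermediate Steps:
d(D, M) = -9
y(Q) = √2*√Q (y(Q) = √(2*Q) = √2*√Q)
C(B) = -√10/9 (C(B) = (√2*√5)/(-9) = √10*(-⅑) = -√10/9)
-15966 + C(86) = -15966 - √10/9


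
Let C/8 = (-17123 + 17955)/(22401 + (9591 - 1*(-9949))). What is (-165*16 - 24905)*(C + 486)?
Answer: -561642054190/41941 ≈ -1.3391e+7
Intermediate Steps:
C = 6656/41941 (C = 8*((-17123 + 17955)/(22401 + (9591 - 1*(-9949)))) = 8*(832/(22401 + (9591 + 9949))) = 8*(832/(22401 + 19540)) = 8*(832/41941) = 6656/41941 ≈ 0.15870)
(-165*16 - 24905)*(C + 486) = (-165*16 - 24905)*(6656/41941 + 486) = (-2640 - 24905)*(20389982/41941) = -27545*20389982/41941 = -561642054190/41941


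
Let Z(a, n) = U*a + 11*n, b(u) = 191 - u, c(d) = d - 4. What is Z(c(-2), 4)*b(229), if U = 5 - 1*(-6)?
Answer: 836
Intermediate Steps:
c(d) = -4 + d
U = 11 (U = 5 + 6 = 11)
Z(a, n) = 11*a + 11*n
Z(c(-2), 4)*b(229) = (11*(-4 - 2) + 11*4)*(191 - 1*229) = (11*(-6) + 44)*(191 - 229) = (-66 + 44)*(-38) = -22*(-38) = 836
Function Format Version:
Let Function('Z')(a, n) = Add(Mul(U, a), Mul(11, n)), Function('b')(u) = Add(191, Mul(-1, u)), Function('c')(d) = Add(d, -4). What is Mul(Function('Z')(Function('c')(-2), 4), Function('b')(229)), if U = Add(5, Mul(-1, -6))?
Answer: 836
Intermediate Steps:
Function('c')(d) = Add(-4, d)
U = 11 (U = Add(5, 6) = 11)
Function('Z')(a, n) = Add(Mul(11, a), Mul(11, n))
Mul(Function('Z')(Function('c')(-2), 4), Function('b')(229)) = Mul(Add(Mul(11, Add(-4, -2)), Mul(11, 4)), Add(191, Mul(-1, 229))) = Mul(Add(Mul(11, -6), 44), Add(191, -229)) = Mul(Add(-66, 44), -38) = Mul(-22, -38) = 836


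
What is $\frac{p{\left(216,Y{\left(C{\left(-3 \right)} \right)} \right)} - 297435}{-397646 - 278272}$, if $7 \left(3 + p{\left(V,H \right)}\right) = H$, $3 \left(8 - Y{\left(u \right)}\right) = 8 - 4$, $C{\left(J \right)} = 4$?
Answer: $\frac{3123089}{7097139} \approx 0.44005$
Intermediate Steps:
$Y{\left(u \right)} = \frac{20}{3}$ ($Y{\left(u \right)} = 8 - \frac{8 - 4}{3} = 8 - \frac{4}{3} = \frac{20}{3}$)
$p{\left(V,H \right)} = -3 + \frac{H}{7}$
$\frac{p{\left(216,Y{\left(C{\left(-3 \right)} \right)} \right)} - 297435}{-397646 - 278272} = \frac{\left(-3 + \frac{1}{7} \cdot \frac{20}{3}\right) - 297435}{-397646 - 278272} = \frac{\left(-3 + \frac{20}{21}\right) - 297435}{-397646 - 278272} = \frac{- \frac{43}{21} - 297435}{-397646 - 278272} = - \frac{6246178}{21 \left(-675918\right)} = \left(- \frac{6246178}{21}\right) \left(- \frac{1}{675918}\right) = \frac{3123089}{7097139}$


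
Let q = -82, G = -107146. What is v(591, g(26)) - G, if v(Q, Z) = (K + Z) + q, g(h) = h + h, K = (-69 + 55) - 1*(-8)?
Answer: 107110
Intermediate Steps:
K = -6 (K = -14 + 8 = -6)
g(h) = 2*h
v(Q, Z) = -88 + Z (v(Q, Z) = (-6 + Z) - 82 = -88 + Z)
v(591, g(26)) - G = (-88 + 2*26) - 1*(-107146) = (-88 + 52) + 107146 = -36 + 107146 = 107110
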